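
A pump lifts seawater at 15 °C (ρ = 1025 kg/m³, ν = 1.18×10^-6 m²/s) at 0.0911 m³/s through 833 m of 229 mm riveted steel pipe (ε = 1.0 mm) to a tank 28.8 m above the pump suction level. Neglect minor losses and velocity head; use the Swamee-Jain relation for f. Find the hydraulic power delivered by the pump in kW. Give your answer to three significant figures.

P_hyd ≈ 50.9 kW

V = 4Q/(πD²) = 2.212 m/s; Re = 4.29×10^5; ε/D = 0.00437; f = 0.02951
h_f = f(L/D)V²/2g = 26.77 m
Total head H = z + h_f = 28.8 + 26.77 = 55.57 m
P_hyd = ρgQH = 1025·9.81·0.0911·55.57 = 50.90 kW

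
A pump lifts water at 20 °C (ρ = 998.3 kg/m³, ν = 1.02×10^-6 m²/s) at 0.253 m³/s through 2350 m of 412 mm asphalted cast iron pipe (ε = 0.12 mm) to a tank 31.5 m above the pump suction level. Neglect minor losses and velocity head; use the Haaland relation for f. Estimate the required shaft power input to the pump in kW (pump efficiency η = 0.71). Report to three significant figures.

V = 4Q/(πD²) = 1.898 m/s; Re = 7.67×10^5; ε/D = 2.91×10^-4; f = 0.01570
h_f = f(L/D)V²/2g = 16.44 m
Total head H = z + h_f = 31.5 + 16.44 = 47.94 m
P_hyd = ρgQH = 998.3·9.81·0.253·47.94 = 118.8 kW
P_shaft = P_hyd/η = 118.8/0.71 = 167.3 kW

P_shaft ≈ 167 kW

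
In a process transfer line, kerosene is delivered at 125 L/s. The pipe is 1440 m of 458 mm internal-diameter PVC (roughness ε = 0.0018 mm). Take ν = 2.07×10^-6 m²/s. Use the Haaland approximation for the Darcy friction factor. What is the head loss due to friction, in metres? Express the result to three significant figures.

V = 4Q/(πD²) = 4·0.125/(π·0.458²) = 0.7587 m/s
Re = VD/ν = 0.7587·0.458/2.07×10^-6 = 1.68×10^5 → turbulent
ε/D = 0.0018/458 = 3.93×10^-6
Haaland: f = 0.01606
h_f = f(L/D)V²/(2g) = 0.01606·(1440/0.458)·0.7587²/(2·9.81) = 1.482 m

h_f ≈ 1.48 m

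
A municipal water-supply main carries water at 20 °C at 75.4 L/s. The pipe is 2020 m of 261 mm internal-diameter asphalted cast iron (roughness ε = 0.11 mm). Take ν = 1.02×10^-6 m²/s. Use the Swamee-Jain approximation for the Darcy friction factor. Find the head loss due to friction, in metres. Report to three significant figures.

V = 4Q/(πD²) = 4·0.0754/(π·0.261²) = 1.409 m/s
Re = VD/ν = 1.409·0.261/1.02×10^-6 = 3.61×10^5 → turbulent
ε/D = 0.11/261 = 4.21×10^-4
Swamee-Jain: f = 0.01762
h_f = f(L/D)V²/(2g) = 0.01762·(2020/0.261)·1.409²/(2·9.81) = 13.81 m

h_f ≈ 13.8 m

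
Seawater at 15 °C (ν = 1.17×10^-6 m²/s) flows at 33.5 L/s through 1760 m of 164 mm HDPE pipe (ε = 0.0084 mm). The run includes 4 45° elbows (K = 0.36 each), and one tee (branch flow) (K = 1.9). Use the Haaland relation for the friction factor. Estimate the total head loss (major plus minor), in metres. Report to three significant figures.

V = 4Q/(πD²) = 1.586 m/s; V²/2g = 0.1282 m
Re = 2.22×10^5, ε/D = 5.12×10^-5 → f = 0.01555 (Haaland)
Major: h_f = f(L/D)·V²/2g = 0.01555·10732·0.1282 = 21.39 m
Minor: ΣK = 3.34; h_m = ΣK·V²/2g = 0.4281 m
Total H_L = 21.39 + 0.4281 = 21.82 m

H_L ≈ 21.8 m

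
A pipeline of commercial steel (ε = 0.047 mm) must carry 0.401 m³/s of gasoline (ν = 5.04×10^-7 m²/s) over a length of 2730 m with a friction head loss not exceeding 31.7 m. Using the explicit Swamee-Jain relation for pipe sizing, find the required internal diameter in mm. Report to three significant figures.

Swamee-Jain (Type III): D = 0.66·[ε^1.25·(LQ²/(gh_f))^4.75 + ν·Q^9.4·(L/(gh_f))^5.2]^0.04
LQ²/(gh_f) = 1.412; L/(gh_f) = 8.779
Term 1 = ε^1.25·(…)^4.75 = 2.00×10^-5; Term 2 = ν·Q^9.4·(…)^5.2 = 7.55×10^-6
D = 0.66·(2.00×10^-5 + 7.55×10^-6)^0.04 = 0.4337 m = 434 mm
Check: V = 2.71 m/s, Re = 2.34×10^6, f = 0.01292, h_f = 30.6 m ≈ 31.7 m ✓

D ≈ 434 mm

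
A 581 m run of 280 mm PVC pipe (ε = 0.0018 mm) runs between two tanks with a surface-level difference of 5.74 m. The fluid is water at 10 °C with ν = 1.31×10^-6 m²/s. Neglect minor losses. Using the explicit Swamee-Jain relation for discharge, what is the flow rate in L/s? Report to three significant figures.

Swamee-Jain (Type II): Q = -0.965·√(gD⁵h_f/L)·ln[ε/(3.7D) + √(3.17ν²L/(gD³h_f))]
√(gD⁵h_f/L) = √(9.81·0.280⁵·5.74/581) = 0.01292
ε/(3.7D) = 1.74×10^-6; √(3.17ν²L/(gD³h_f)) = 5.06×10^-5
Q = -0.965·0.01292·ln(5.230×10^-5) = 0.1229 m³/s
Check: V = 2.00 m/s, Re = 4.26×10^5, f = 0.01357, h_f = 5.71 m ≈ 5.74 m ✓

Q ≈ 123 L/s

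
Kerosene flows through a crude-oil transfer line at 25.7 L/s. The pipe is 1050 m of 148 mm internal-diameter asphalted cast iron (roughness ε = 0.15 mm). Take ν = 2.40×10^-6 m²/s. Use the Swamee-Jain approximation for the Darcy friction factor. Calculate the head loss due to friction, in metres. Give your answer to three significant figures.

h_f ≈ 18.2 m

V = 4Q/(πD²) = 4·0.0257/(π·0.148²) = 1.494 m/s
Re = VD/ν = 1.494·0.148/2.40×10^-6 = 9.21×10^4 → turbulent
ε/D = 0.15/148 = 0.00101
Swamee-Jain: f = 0.02257
h_f = f(L/D)V²/(2g) = 0.02257·(1050/0.148)·1.494²/(2·9.81) = 18.21 m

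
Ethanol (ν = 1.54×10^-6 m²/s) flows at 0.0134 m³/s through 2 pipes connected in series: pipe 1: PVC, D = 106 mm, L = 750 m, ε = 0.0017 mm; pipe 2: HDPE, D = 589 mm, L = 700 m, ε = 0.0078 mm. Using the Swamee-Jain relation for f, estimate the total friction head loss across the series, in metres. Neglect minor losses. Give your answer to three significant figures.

Pipe 1: V = 1.518 m/s, Re = 1.05×10^5, ε/D = 1.60×10^-5, f = 0.01780, h_1 = f(L/D)V²/2g = 14.80 m
Pipe 2: V = 0.04918 m/s, Re = 1.88×10^4, ε/D = 1.32×10^-5, f = 0.02625, h_2 = f(L/D)V²/2g = 0.003846 m
Series → Q common, losses add: H = Σh = 14.80 m

H ≈ 14.8 m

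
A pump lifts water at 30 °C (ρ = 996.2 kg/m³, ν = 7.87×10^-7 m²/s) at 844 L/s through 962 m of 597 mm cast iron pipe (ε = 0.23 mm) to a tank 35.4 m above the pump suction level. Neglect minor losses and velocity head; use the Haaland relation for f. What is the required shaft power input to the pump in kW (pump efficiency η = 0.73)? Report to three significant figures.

P_shaft ≈ 535 kW

V = 4Q/(πD²) = 3.015 m/s; Re = 2.29×10^6; ε/D = 3.85×10^-4; f = 0.01603
h_f = f(L/D)V²/2g = 11.97 m
Total head H = z + h_f = 35.4 + 11.97 = 47.37 m
P_hyd = ρgQH = 996.2·9.81·0.844·47.37 = 390.7 kW
P_shaft = P_hyd/η = 390.7/0.73 = 535.3 kW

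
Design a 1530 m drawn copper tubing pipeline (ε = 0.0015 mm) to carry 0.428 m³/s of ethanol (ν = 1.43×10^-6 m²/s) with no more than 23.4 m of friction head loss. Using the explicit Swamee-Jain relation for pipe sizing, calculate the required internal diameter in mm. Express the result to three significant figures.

D ≈ 416 mm

Swamee-Jain (Type III): D = 0.66·[ε^1.25·(LQ²/(gh_f))^4.75 + ν·Q^9.4·(L/(gh_f))^5.2]^0.04
LQ²/(gh_f) = 1.221; L/(gh_f) = 6.665
Term 1 = ε^1.25·(…)^4.75 = 1.35×10^-7; Term 2 = ν·Q^9.4·(…)^5.2 = 9.43×10^-6
D = 0.66·(1.35×10^-7 + 9.43×10^-6)^0.04 = 0.4157 m = 416 mm
Check: V = 3.15 m/s, Re = 9.17×10^5, f = 0.01186, h_f = 22.1 m ≈ 23.4 m ✓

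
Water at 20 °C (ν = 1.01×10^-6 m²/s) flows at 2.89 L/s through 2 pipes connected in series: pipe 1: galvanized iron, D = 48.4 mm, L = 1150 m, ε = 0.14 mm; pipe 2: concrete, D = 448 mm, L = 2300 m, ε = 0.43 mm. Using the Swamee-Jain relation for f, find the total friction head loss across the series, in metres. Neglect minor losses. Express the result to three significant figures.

H ≈ 83.4 m

Pipe 1: V = 1.571 m/s, Re = 7.53×10^4, ε/D = 0.00289, f = 0.02791, h_1 = f(L/D)V²/2g = 83.39 m
Pipe 2: V = 0.01833 m/s, Re = 8130, ε/D = 9.60×10^-4, f = 0.03430, h_2 = f(L/D)V²/2g = 0.003017 m
Series → Q common, losses add: H = Σh = 83.39 m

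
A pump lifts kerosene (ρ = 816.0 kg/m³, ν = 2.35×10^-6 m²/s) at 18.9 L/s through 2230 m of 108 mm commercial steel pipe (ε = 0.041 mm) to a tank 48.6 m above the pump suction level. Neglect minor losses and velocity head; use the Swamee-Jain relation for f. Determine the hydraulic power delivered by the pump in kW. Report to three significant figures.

P_hyd ≈ 20.9 kW

V = 4Q/(πD²) = 2.063 m/s; Re = 9.48×10^4; ε/D = 3.80×10^-4; f = 0.02003
h_f = f(L/D)V²/2g = 89.71 m
Total head H = z + h_f = 48.6 + 89.71 = 138.3 m
P_hyd = ρgQH = 816.0·9.81·0.0189·138.3 = 20.93 kW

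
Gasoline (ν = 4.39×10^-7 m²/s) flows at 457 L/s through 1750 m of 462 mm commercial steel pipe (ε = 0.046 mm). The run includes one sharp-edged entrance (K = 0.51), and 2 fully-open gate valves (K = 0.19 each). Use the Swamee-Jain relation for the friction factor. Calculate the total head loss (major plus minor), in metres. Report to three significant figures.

V = 4Q/(πD²) = 2.726 m/s; V²/2g = 0.3788 m
Re = 2.87×10^6, ε/D = 9.96×10^-5 → f = 0.01264 (Swamee-Jain)
Major: h_f = f(L/D)·V²/2g = 0.01264·3788·0.3788 = 18.14 m
Minor: ΣK = 0.890; h_m = ΣK·V²/2g = 0.3371 m
Total H_L = 18.14 + 0.3371 = 18.48 m

H_L ≈ 18.5 m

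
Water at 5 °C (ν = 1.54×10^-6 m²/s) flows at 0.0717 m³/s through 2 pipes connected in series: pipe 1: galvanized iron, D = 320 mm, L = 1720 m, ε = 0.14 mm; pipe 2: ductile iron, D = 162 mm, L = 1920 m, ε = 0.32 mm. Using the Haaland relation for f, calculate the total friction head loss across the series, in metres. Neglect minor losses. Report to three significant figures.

Pipe 1: V = 0.8915 m/s, Re = 1.85×10^5, ε/D = 4.38×10^-4, f = 0.01844, h_1 = f(L/D)V²/2g = 4.014 m
Pipe 2: V = 3.479 m/s, Re = 3.66×10^5, ε/D = 0.00198, f = 0.02383, h_2 = f(L/D)V²/2g = 174.2 m
Series → Q common, losses add: H = Σh = 178.2 m

H ≈ 178 m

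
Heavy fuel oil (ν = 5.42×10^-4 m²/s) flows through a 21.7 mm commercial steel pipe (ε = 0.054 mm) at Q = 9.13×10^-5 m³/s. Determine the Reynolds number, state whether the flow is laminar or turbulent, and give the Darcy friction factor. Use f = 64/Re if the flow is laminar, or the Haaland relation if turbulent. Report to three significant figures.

V = 4Q/(πD²) = 0.2469 m/s
Re = VD/ν = 0.2469·0.0217/5.42×10^-4 = 9.88
Re < 2300 → laminar → f = 64/Re = 6.475

Re ≈ 9.88; laminar; f = 64/Re ≈ 6.48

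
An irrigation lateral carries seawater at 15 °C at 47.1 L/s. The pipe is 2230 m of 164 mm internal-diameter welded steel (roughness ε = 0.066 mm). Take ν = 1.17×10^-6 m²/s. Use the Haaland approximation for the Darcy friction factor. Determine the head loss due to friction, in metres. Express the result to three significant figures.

V = 4Q/(πD²) = 4·0.0471/(π·0.164²) = 2.230 m/s
Re = VD/ν = 2.230·0.164/1.17×10^-6 = 3.13×10^5 → turbulent
ε/D = 0.066/164 = 4.02×10^-4
Haaland: f = 0.01743
h_f = f(L/D)V²/(2g) = 0.01743·(2230/0.164)·2.230²/(2·9.81) = 60.05 m

h_f ≈ 60.1 m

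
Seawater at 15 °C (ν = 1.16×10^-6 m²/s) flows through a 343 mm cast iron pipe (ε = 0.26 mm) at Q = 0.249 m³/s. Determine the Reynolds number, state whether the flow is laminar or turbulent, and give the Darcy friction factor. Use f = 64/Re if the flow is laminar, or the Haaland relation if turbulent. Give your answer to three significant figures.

V = 4Q/(πD²) = 2.695 m/s
Re = VD/ν = 2.695·0.343/1.16×10^-6 = 7.97×10^5
Re > 4000 → turbulent; ε/D = 7.58×10^-4
Haaland: f = 0.01882

Re ≈ 7.97×10^5; turbulent; f ≈ 0.0188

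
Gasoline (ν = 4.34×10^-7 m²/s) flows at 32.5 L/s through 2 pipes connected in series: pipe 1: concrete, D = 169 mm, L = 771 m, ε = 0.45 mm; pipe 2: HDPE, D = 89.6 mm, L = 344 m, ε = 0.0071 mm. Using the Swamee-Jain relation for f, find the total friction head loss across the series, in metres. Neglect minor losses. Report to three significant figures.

H ≈ 80.7 m

Pipe 1: V = 1.449 m/s, Re = 5.64×10^5, ε/D = 0.00266, f = 0.02568, h_1 = f(L/D)V²/2g = 12.53 m
Pipe 2: V = 5.154 m/s, Re = 1.06×10^6, ε/D = 7.92×10^-5, f = 0.01311, h_2 = f(L/D)V²/2g = 68.17 m
Series → Q common, losses add: H = Σh = 80.71 m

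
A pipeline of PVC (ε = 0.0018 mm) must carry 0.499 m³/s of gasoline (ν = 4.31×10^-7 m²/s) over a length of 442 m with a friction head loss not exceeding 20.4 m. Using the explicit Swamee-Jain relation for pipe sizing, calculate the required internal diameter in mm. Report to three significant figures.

D ≈ 335 mm

Swamee-Jain (Type III): D = 0.66·[ε^1.25·(LQ²/(gh_f))^4.75 + ν·Q^9.4·(L/(gh_f))^5.2]^0.04
LQ²/(gh_f) = 0.5500; L/(gh_f) = 2.209
Term 1 = ε^1.25·(…)^4.75 = 3.85×10^-9; Term 2 = ν·Q^9.4·(…)^5.2 = 3.86×10^-8
D = 0.66·(3.85×10^-9 + 3.86×10^-8)^0.04 = 0.3347 m = 335 mm
Check: V = 5.67 m/s, Re = 4.40×10^6, f = 0.009512, h_f = 20.6 m ≈ 20.4 m ✓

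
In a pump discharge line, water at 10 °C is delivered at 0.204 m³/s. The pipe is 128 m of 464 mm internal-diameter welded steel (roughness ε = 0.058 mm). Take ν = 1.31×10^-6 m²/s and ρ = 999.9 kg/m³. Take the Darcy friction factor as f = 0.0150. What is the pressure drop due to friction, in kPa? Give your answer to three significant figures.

Δp ≈ 3.01 kPa

V = 4Q/(πD²) = 4·0.204/(π·0.464²) = 1.206 m/s
h_f = f(L/D)V²/(2g) = 0.01500·(128/0.464)·1.206²/(2·9.81) = 0.3070 m
Δp = ρg·h_f = 999.9·9.81·0.3070 = 3.011 kPa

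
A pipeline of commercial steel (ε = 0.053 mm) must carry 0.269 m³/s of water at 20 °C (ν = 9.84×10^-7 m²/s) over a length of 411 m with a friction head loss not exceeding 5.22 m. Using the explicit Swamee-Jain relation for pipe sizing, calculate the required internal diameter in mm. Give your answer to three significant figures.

D ≈ 371 mm

Swamee-Jain (Type III): D = 0.66·[ε^1.25·(LQ²/(gh_f))^4.75 + ν·Q^9.4·(L/(gh_f))^5.2]^0.04
LQ²/(gh_f) = 0.5808; L/(gh_f) = 8.026
Term 1 = ε^1.25·(…)^4.75 = 3.42×10^-7; Term 2 = ν·Q^9.4·(…)^5.2 = 2.17×10^-7
D = 0.66·(3.42×10^-7 + 2.17×10^-7)^0.04 = 0.3711 m = 371 mm
Check: V = 2.49 m/s, Re = 9.38×10^5, f = 0.01416, h_f = 4.95 m ≈ 5.22 m ✓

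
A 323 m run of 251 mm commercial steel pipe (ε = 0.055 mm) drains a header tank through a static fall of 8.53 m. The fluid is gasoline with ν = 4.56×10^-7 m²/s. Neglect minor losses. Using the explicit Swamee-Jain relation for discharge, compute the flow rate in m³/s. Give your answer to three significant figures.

Swamee-Jain (Type II): Q = -0.965·√(gD⁵h_f/L)·ln[ε/(3.7D) + √(3.17ν²L/(gD³h_f))]
√(gD⁵h_f/L) = √(9.81·0.251⁵·8.53/323) = 0.01607
ε/(3.7D) = 5.92×10^-5; √(3.17ν²L/(gD³h_f)) = 1.27×10^-5
Q = -0.965·0.01607·ln(7.191×10^-5) = 0.1479 m³/s
Check: V = 2.99 m/s, Re = 1.65×10^6, f = 0.01464, h_f = 8.58 m ≈ 8.53 m ✓

Q ≈ 0.148 m³/s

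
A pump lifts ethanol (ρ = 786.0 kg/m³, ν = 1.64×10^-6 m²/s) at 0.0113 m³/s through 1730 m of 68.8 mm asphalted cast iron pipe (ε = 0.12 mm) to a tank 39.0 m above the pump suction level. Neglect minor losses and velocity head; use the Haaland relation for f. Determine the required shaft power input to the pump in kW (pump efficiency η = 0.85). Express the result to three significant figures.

P_shaft ≈ 33.1 kW

V = 4Q/(πD²) = 3.040 m/s; Re = 1.28×10^5; ε/D = 0.00174; f = 0.02395
h_f = f(L/D)V²/2g = 283.6 m
Total head H = z + h_f = 39.0 + 283.6 = 322.6 m
P_hyd = ρgQH = 786.0·9.81·0.0113·322.6 = 28.11 kW
P_shaft = P_hyd/η = 28.11/0.85 = 33.07 kW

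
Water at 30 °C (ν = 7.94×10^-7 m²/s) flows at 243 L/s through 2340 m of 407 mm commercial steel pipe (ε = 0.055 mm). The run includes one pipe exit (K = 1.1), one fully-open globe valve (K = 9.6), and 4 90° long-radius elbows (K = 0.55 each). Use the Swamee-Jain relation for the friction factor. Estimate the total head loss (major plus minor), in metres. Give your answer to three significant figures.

H_L ≈ 16.6 m

V = 4Q/(πD²) = 1.868 m/s; V²/2g = 0.1778 m
Re = 9.57×10^5, ε/D = 1.35×10^-4 → f = 0.01404 (Swamee-Jain)
Major: h_f = f(L/D)·V²/2g = 0.01404·5749·0.1778 = 14.35 m
Minor: ΣK = 12.9; h_m = ΣK·V²/2g = 2.294 m
Total H_L = 14.35 + 2.294 = 16.65 m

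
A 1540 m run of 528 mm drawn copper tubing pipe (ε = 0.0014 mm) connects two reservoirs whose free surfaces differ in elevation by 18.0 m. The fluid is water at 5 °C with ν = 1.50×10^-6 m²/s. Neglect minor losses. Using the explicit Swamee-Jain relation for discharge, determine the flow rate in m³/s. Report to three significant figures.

Swamee-Jain (Type II): Q = -0.965·√(gD⁵h_f/L)·ln[ε/(3.7D) + √(3.17ν²L/(gD³h_f))]
√(gD⁵h_f/L) = √(9.81·0.528⁵·18.0/1540) = 0.06860
ε/(3.7D) = 7.17×10^-7; √(3.17ν²L/(gD³h_f)) = 2.06×10^-5
Q = -0.965·0.06860·ln(2.127×10^-5) = 0.7121 m³/s
Check: V = 3.25 m/s, Re = 1.14×10^6, f = 0.01142, h_f = 18.0 m ≈ 18.0 m ✓

Q ≈ 0.712 m³/s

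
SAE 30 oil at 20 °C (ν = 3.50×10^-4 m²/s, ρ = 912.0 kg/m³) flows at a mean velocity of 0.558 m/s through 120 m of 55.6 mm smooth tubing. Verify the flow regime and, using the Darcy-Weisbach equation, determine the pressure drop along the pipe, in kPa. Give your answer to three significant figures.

Re = VD/ν = 0.558·0.05560/3.50×10^-4 = 88.6 → laminar (Re < 2300)
f = 64/Re = 0.7220
h_f = f(L/D)V²/(2g) = 0.7220·(120/0.05560)·0.558²/(2·9.81) = 24.73 m
Δp = ρg·h_f = 912.0·9.81·24.73 = 221.2 kPa

Δp ≈ 221 kPa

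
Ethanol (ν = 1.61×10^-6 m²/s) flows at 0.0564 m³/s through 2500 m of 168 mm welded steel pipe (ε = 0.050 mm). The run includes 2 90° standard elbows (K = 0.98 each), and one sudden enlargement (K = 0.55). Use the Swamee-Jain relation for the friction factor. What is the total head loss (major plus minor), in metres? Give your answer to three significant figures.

V = 4Q/(πD²) = 2.544 m/s; V²/2g = 0.3299 m
Re = 2.65×10^5, ε/D = 2.98×10^-4 → f = 0.01725 (Swamee-Jain)
Major: h_f = f(L/D)·V²/2g = 0.01725·14881·0.3299 = 84.68 m
Minor: ΣK = 2.51; h_m = ΣK·V²/2g = 0.8282 m
Total H_L = 84.68 + 0.8282 = 85.50 m

H_L ≈ 85.5 m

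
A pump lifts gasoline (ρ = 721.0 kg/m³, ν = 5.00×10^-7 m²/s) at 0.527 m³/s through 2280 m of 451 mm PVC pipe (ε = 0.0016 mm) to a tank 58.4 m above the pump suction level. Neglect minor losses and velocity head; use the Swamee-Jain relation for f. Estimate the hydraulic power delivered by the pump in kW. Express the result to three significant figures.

P_hyd ≈ 321 kW

V = 4Q/(πD²) = 3.299 m/s; Re = 2.98×10^6; ε/D = 3.55×10^-6; f = 0.009916
h_f = f(L/D)V²/2g = 27.80 m
Total head H = z + h_f = 58.4 + 27.80 = 86.20 m
P_hyd = ρgQH = 721.0·9.81·0.527·86.20 = 321.3 kW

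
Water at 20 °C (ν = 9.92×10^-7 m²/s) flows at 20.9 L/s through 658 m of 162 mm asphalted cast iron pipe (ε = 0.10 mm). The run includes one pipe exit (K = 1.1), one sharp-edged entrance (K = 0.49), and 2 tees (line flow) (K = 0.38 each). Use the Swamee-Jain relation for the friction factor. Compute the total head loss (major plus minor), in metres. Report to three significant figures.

H_L ≈ 4.35 m

V = 4Q/(πD²) = 1.014 m/s; V²/2g = 0.05240 m
Re = 1.66×10^5, ε/D = 6.17×10^-4 → f = 0.01984 (Swamee-Jain)
Major: h_f = f(L/D)·V²/2g = 0.01984·4062·0.05240 = 4.223 m
Minor: ΣK = 2.35; h_m = ΣK·V²/2g = 0.1231 m
Total H_L = 4.223 + 0.1231 = 4.346 m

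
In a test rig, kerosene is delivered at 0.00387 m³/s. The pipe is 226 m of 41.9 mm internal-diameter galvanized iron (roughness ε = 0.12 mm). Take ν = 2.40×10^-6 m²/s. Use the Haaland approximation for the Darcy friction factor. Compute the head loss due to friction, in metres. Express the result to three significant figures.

V = 4Q/(πD²) = 4·0.00387/(π·0.0419²) = 2.807 m/s
Re = VD/ν = 2.807·0.0419/2.40×10^-6 = 4.90×10^4 → turbulent
ε/D = 0.12/41.9 = 0.00286
Haaland: f = 0.02822
h_f = f(L/D)V²/(2g) = 0.02822·(226/0.0419)·2.807²/(2·9.81) = 61.11 m

h_f ≈ 61.1 m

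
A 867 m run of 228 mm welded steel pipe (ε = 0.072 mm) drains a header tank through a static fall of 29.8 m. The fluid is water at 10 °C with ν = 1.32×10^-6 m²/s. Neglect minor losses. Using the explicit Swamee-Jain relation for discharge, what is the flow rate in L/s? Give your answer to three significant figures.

Swamee-Jain (Type II): Q = -0.965·√(gD⁵h_f/L)·ln[ε/(3.7D) + √(3.17ν²L/(gD³h_f))]
√(gD⁵h_f/L) = √(9.81·0.228⁵·29.8/867) = 0.01441
ε/(3.7D) = 8.53×10^-5; √(3.17ν²L/(gD³h_f)) = 3.72×10^-5
Q = -0.965·0.01441·ln(1.225×10^-4) = 0.1253 m³/s
Check: V = 3.07 m/s, Re = 5.30×10^5, f = 0.01643, h_f = 30.0 m ≈ 29.8 m ✓

Q ≈ 125 L/s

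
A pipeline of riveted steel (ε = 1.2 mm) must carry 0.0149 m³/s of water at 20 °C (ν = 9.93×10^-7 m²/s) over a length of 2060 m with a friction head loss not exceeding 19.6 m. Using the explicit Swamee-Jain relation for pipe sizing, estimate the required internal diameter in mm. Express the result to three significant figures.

Swamee-Jain (Type III): D = 0.66·[ε^1.25·(LQ²/(gh_f))^4.75 + ν·Q^9.4·(L/(gh_f))^5.2]^0.04
LQ²/(gh_f) = 0.002379; L/(gh_f) = 10.71
Term 1 = ε^1.25·(…)^4.75 = 7.70×10^-17; Term 2 = ν·Q^9.4·(…)^5.2 = 1.52×10^-18
D = 0.66·(7.70×10^-17 + 1.52×10^-18)^0.04 = 0.1497 m = 150 mm
Check: V = 0.846 m/s, Re = 1.28×10^5, f = 0.03598, h_f = 18.1 m ≈ 19.6 m ✓

D ≈ 150 mm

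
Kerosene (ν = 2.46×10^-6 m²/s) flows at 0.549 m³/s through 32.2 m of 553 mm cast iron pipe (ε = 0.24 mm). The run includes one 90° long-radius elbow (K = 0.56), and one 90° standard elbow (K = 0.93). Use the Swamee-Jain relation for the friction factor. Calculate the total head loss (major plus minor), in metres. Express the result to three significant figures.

H_L ≈ 0.665 m

V = 4Q/(πD²) = 2.286 m/s; V²/2g = 0.2663 m
Re = 5.14×10^5, ε/D = 4.34×10^-4 → f = 0.01732 (Swamee-Jain)
Major: h_f = f(L/D)·V²/2g = 0.01732·58.23·0.2663 = 0.2686 m
Minor: ΣK = 1.49; h_m = ΣK·V²/2g = 0.3968 m
Total H_L = 0.2686 + 0.3968 = 0.6654 m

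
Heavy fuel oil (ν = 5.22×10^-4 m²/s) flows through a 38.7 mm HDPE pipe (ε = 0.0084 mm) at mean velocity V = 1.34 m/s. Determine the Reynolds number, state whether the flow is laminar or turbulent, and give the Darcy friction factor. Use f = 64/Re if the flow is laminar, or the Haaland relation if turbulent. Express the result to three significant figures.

Re = VD/ν = 1.340·0.0387/5.22×10^-4 = 99.3
Re < 2300 → laminar → f = 64/Re = 0.6442

Re ≈ 99.3; laminar; f = 64/Re ≈ 0.644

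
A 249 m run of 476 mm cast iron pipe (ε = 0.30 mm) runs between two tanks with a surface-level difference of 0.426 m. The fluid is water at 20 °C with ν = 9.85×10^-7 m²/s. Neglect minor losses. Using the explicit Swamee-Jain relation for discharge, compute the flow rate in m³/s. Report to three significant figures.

Swamee-Jain (Type II): Q = -0.965·√(gD⁵h_f/L)·ln[ε/(3.7D) + √(3.17ν²L/(gD³h_f))]
√(gD⁵h_f/L) = √(9.81·0.476⁵·0.426/249) = 0.02025
ε/(3.7D) = 1.70×10^-4; √(3.17ν²L/(gD³h_f)) = 4.12×10^-5
Q = -0.965·0.02025·ln(2.116×10^-4) = 0.1654 m³/s
Check: V = 0.929 m/s, Re = 4.49×10^5, f = 0.01863, h_f = 0.429 m ≈ 0.426 m ✓

Q ≈ 0.165 m³/s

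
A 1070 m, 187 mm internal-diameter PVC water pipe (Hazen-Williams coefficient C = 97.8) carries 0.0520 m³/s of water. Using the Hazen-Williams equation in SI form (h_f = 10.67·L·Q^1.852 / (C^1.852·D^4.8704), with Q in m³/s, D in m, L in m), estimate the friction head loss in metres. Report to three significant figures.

h_f = 10.67·1070·0.0520^1.852 / (97.8^1.852·0.187^4.8704) = 34.67 m

h_f ≈ 34.7 m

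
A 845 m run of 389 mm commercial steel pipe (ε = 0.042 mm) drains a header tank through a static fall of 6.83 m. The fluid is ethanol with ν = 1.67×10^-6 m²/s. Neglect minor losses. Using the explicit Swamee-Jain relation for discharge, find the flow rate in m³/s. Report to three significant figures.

Swamee-Jain (Type II): Q = -0.965·√(gD⁵h_f/L)·ln[ε/(3.7D) + √(3.17ν²L/(gD³h_f))]
√(gD⁵h_f/L) = √(9.81·0.389⁵·6.83/845) = 0.02658
ε/(3.7D) = 2.92×10^-5; √(3.17ν²L/(gD³h_f)) = 4.35×10^-5
Q = -0.965·0.02658·ln(7.270×10^-5) = 0.2444 m³/s
Check: V = 2.06 m/s, Re = 4.79×10^5, f = 0.01463, h_f = 6.85 m ≈ 6.83 m ✓

Q ≈ 0.244 m³/s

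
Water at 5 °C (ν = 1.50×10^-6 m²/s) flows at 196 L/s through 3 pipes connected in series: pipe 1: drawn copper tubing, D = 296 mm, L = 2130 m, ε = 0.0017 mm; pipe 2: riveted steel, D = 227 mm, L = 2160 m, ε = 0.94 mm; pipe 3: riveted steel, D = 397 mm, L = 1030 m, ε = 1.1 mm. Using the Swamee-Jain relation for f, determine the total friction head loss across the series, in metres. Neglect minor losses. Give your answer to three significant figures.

Pipe 1: V = 2.848 m/s, Re = 5.62×10^5, ε/D = 5.74×10^-6, f = 0.01292, h_1 = f(L/D)V²/2g = 38.45 m
Pipe 2: V = 4.843 m/s, Re = 7.33×10^5, ε/D = 0.00414, f = 0.02893, h_2 = f(L/D)V²/2g = 329.1 m
Pipe 3: V = 1.583 m/s, Re = 4.19×10^5, ε/D = 0.00277, f = 0.02606, h_3 = f(L/D)V²/2g = 8.638 m
Series → Q common, losses add: H = Σh = 376.2 m

H ≈ 376 m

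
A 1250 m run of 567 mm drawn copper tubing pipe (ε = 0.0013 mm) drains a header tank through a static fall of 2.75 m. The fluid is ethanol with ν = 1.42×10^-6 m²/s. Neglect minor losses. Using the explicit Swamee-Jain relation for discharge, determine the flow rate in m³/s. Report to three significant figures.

Q ≈ 0.347 m³/s

Swamee-Jain (Type II): Q = -0.965·√(gD⁵h_f/L)·ln[ε/(3.7D) + √(3.17ν²L/(gD³h_f))]
√(gD⁵h_f/L) = √(9.81·0.567⁵·2.75/1250) = 0.03556
ε/(3.7D) = 6.20×10^-7; √(3.17ν²L/(gD³h_f)) = 4.03×10^-5
Q = -0.965·0.03556·ln(4.093×10^-5) = 0.3467 m³/s
Check: V = 1.37 m/s, Re = 5.48×10^5, f = 0.01292, h_f = 2.74 m ≈ 2.75 m ✓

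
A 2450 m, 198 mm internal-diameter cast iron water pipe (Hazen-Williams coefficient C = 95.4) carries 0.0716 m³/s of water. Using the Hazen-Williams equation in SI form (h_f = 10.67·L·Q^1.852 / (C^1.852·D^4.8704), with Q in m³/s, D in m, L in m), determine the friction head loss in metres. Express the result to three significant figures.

h_f = 10.67·2450·0.0716^1.852 / (95.4^1.852·0.198^4.8704) = 113.8 m

h_f ≈ 114 m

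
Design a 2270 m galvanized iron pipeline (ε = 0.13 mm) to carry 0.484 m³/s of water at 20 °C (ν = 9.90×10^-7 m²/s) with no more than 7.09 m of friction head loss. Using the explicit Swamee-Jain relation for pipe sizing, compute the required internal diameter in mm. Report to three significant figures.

D ≈ 629 mm

Swamee-Jain (Type III): D = 0.66·[ε^1.25·(LQ²/(gh_f))^4.75 + ν·Q^9.4·(L/(gh_f))^5.2]^0.04
LQ²/(gh_f) = 7.645; L/(gh_f) = 32.64
Term 1 = ε^1.25·(…)^4.75 = 0.218; Term 2 = ν·Q^9.4·(…)^5.2 = 0.0803
D = 0.66·(0.218 + 0.0803)^0.04 = 0.6288 m = 629 mm
Check: V = 1.56 m/s, Re = 9.90×10^5, f = 0.01485, h_f = 6.64 m ≈ 7.09 m ✓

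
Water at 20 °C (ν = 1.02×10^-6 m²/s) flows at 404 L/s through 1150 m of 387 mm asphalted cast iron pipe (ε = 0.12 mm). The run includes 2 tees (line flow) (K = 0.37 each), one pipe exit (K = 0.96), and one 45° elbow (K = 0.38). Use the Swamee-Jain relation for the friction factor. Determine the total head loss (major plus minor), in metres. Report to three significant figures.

V = 4Q/(πD²) = 3.435 m/s; V²/2g = 0.6012 m
Re = 1.30×10^6, ε/D = 3.10×10^-4 → f = 0.01569 (Swamee-Jain)
Major: h_f = f(L/D)·V²/2g = 0.01569·2972·0.6012 = 28.02 m
Minor: ΣK = 2.08; h_m = ΣK·V²/2g = 1.251 m
Total H_L = 28.02 + 1.251 = 29.28 m

H_L ≈ 29.3 m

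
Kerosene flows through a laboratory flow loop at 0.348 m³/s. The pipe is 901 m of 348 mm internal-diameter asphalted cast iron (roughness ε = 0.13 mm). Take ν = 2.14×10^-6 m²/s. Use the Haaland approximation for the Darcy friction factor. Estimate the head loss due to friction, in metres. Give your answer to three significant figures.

h_f ≈ 29.3 m

V = 4Q/(πD²) = 4·0.348/(π·0.348²) = 3.659 m/s
Re = VD/ν = 3.659·0.348/2.14×10^-6 = 5.95×10^5 → turbulent
ε/D = 0.13/348 = 3.74×10^-4
Haaland: f = 0.01657
h_f = f(L/D)V²/(2g) = 0.01657·(901/0.348)·3.659²/(2·9.81) = 29.27 m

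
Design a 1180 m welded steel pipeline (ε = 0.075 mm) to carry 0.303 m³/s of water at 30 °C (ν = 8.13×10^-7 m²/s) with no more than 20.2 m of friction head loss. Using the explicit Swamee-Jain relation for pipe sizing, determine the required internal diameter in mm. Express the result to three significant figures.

D ≈ 370 mm

Swamee-Jain (Type III): D = 0.66·[ε^1.25·(LQ²/(gh_f))^4.75 + ν·Q^9.4·(L/(gh_f))^5.2]^0.04
LQ²/(gh_f) = 0.5467; L/(gh_f) = 5.955
Term 1 = ε^1.25·(…)^4.75 = 3.96×10^-7; Term 2 = ν·Q^9.4·(…)^5.2 = 1.16×10^-7
D = 0.66·(3.96×10^-7 + 1.16×10^-7)^0.04 = 0.3698 m = 370 mm
Check: V = 2.82 m/s, Re = 1.28×10^6, f = 0.01461, h_f = 18.9 m ≈ 20.2 m ✓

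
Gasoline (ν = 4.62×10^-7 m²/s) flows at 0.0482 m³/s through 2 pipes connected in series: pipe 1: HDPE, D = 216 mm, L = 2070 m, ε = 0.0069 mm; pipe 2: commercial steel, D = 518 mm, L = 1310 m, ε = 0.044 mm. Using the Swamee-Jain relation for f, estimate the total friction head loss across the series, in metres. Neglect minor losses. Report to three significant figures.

H ≈ 11.2 m

Pipe 1: V = 1.315 m/s, Re = 6.15×10^5, ε/D = 3.19×10^-5, f = 0.01317, h_1 = f(L/D)V²/2g = 11.13 m
Pipe 2: V = 0.2287 m/s, Re = 2.56×10^5, ε/D = 8.49×10^-5, f = 0.01565, h_2 = f(L/D)V²/2g = 0.1055 m
Series → Q common, losses add: H = Σh = 11.24 m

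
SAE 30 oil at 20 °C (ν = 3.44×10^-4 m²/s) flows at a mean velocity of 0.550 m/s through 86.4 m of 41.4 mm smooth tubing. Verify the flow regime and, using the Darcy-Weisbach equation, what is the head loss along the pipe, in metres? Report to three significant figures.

Re = VD/ν = 0.550·0.04140/3.44×10^-4 = 66.2 → laminar (Re < 2300)
f = 64/Re = 0.9669
h_f = f(L/D)V²/(2g) = 0.9669·(86.4/0.04140)·0.550²/(2·9.81) = 31.11 m

h_f ≈ 31.1 m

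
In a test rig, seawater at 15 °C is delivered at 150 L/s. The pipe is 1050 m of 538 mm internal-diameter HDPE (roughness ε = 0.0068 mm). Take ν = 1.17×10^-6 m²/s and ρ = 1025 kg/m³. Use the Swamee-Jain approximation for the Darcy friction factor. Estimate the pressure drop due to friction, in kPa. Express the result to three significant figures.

V = 4Q/(πD²) = 4·0.150/(π·0.538²) = 0.6598 m/s
Re = VD/ν = 0.6598·0.538/1.17×10^-6 = 3.03×10^5 → turbulent
ε/D = 0.0068/538 = 1.26×10^-5
Swamee-Jain: f = 0.01449
h_f = f(L/D)V²/(2g) = 0.01449·(1050/0.538)·0.6598²/(2·9.81) = 0.6277 m
Δp = ρg·h_f = 1025·9.81·0.6277 = 6.312 kPa

Δp ≈ 6.31 kPa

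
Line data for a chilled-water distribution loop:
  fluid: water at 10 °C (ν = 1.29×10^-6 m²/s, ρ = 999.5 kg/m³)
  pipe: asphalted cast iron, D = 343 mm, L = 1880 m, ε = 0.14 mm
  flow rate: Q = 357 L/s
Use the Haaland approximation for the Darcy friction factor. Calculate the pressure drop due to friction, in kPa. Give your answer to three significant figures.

V = 4Q/(πD²) = 4·0.357/(π·0.343²) = 3.864 m/s
Re = VD/ν = 3.864·0.343/1.29×10^-6 = 1.03×10^6 → turbulent
ε/D = 0.14/343 = 4.08×10^-4
Haaland: f = 0.01649
h_f = f(L/D)V²/(2g) = 0.01649·(1880/0.343)·3.864²/(2·9.81) = 68.77 m
Δp = ρg·h_f = 999.5·9.81·68.77 = 674.3 kPa

Δp ≈ 674 kPa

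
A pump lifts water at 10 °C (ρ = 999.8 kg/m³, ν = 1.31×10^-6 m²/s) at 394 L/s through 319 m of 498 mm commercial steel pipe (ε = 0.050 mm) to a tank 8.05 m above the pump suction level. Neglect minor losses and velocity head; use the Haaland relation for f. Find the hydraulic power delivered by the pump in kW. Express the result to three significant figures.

P_hyd ≈ 38.1 kW

V = 4Q/(πD²) = 2.023 m/s; Re = 7.69×10^5; ε/D = 1.00×10^-4; f = 0.01364
h_f = f(L/D)V²/2g = 1.822 m
Total head H = z + h_f = 8.05 + 1.822 = 9.872 m
P_hyd = ρgQH = 999.8·9.81·0.394·9.872 = 38.15 kW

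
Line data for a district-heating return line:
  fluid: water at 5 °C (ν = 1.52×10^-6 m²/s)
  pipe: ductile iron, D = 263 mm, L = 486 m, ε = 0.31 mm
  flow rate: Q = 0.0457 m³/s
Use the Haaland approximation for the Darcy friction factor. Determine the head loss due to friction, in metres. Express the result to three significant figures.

h_f ≈ 1.46 m

V = 4Q/(πD²) = 4·0.0457/(π·0.263²) = 0.8412 m/s
Re = VD/ν = 0.8412·0.263/1.52×10^-6 = 1.46×10^5 → turbulent
ε/D = 0.31/263 = 0.00118
Haaland: f = 0.02198
h_f = f(L/D)V²/(2g) = 0.02198·(486/0.263)·0.8412²/(2·9.81) = 1.465 m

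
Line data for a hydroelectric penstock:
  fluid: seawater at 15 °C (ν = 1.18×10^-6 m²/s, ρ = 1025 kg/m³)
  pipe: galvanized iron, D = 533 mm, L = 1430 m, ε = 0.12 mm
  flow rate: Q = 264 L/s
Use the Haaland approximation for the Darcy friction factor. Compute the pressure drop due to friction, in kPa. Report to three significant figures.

Δp ≈ 29.7 kPa

V = 4Q/(πD²) = 4·0.264/(π·0.533²) = 1.183 m/s
Re = VD/ν = 1.183·0.533/1.18×10^-6 = 5.34×10^5 → turbulent
ε/D = 0.12/533 = 2.25×10^-4
Haaland: f = 0.01544
h_f = f(L/D)V²/(2g) = 0.01544·(1430/0.533)·1.183²/(2·9.81) = 2.956 m
Δp = ρg·h_f = 1025·9.81·2.956 = 29.73 kPa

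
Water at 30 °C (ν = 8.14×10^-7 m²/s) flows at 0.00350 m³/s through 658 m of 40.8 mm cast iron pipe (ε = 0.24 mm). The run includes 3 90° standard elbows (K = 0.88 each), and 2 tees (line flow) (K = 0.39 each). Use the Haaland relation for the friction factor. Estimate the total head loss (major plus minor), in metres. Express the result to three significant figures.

V = 4Q/(πD²) = 2.677 m/s; V²/2g = 0.3653 m
Re = 1.34×10^5, ε/D = 0.00588 → f = 0.03256 (Haaland)
Major: h_f = f(L/D)·V²/2g = 0.03256·16127·0.3653 = 191.8 m
Minor: ΣK = 3.42; h_m = ΣK·V²/2g = 1.249 m
Total H_L = 191.8 + 1.249 = 193.1 m

H_L ≈ 193 m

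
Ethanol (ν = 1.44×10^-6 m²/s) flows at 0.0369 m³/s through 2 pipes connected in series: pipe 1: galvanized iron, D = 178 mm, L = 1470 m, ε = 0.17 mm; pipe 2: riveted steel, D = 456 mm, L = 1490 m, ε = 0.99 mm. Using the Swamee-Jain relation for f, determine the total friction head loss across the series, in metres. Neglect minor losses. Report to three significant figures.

H ≈ 19.8 m

Pipe 1: V = 1.483 m/s, Re = 1.83×10^5, ε/D = 9.55×10^-4, f = 0.02113, h_1 = f(L/D)V²/2g = 19.56 m
Pipe 2: V = 0.2259 m/s, Re = 7.15×10^4, ε/D = 0.00217, f = 0.02636, h_2 = f(L/D)V²/2g = 0.2241 m
Series → Q common, losses add: H = Σh = 19.78 m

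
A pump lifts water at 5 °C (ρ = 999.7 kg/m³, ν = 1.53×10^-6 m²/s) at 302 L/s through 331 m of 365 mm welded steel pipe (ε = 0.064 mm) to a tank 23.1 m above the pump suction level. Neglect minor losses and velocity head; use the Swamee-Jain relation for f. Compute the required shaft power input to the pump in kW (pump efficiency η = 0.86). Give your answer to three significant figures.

P_shaft ≈ 99.3 kW

V = 4Q/(πD²) = 2.886 m/s; Re = 6.89×10^5; ε/D = 1.75×10^-4; f = 0.01487
h_f = f(L/D)V²/2g = 5.725 m
Total head H = z + h_f = 23.1 + 5.725 = 28.83 m
P_hyd = ρgQH = 999.7·9.81·0.302·28.83 = 85.37 kW
P_shaft = P_hyd/η = 85.37/0.86 = 99.27 kW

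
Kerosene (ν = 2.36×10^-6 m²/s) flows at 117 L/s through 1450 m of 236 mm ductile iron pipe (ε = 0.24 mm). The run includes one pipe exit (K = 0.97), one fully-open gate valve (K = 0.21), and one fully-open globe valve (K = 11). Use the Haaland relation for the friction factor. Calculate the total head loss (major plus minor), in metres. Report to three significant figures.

V = 4Q/(πD²) = 2.675 m/s; V²/2g = 0.3646 m
Re = 2.67×10^5, ε/D = 0.00102 → f = 0.02069 (Haaland)
Major: h_f = f(L/D)·V²/2g = 0.02069·6144·0.3646 = 46.35 m
Minor: ΣK = 12.2; h_m = ΣK·V²/2g = 4.441 m
Total H_L = 46.35 + 4.441 = 50.79 m

H_L ≈ 50.8 m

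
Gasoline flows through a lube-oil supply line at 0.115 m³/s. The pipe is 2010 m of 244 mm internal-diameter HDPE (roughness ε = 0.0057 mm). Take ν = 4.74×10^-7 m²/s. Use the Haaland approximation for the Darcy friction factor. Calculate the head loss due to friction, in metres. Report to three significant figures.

h_f ≈ 29.6 m

V = 4Q/(πD²) = 4·0.115/(π·0.244²) = 2.459 m/s
Re = VD/ν = 2.459·0.244/4.74×10^-7 = 1.27×10^6 → turbulent
ε/D = 0.0057/244 = 2.34×10^-5
Haaland: f = 0.01165
h_f = f(L/D)V²/(2g) = 0.01165·(2010/0.244)·2.459²/(2·9.81) = 29.60 m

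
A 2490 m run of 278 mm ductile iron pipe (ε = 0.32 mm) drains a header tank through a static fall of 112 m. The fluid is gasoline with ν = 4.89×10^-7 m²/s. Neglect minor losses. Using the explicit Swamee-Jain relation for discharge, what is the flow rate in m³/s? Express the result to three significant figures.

Swamee-Jain (Type II): Q = -0.965·√(gD⁵h_f/L)·ln[ε/(3.7D) + √(3.17ν²L/(gD³h_f))]
√(gD⁵h_f/L) = √(9.81·0.278⁵·112/2490) = 0.02707
ε/(3.7D) = 3.11×10^-4; √(3.17ν²L/(gD³h_f)) = 8.94×10^-6
Q = -0.965·0.02707·ln(3.200×10^-4) = 0.2102 m³/s
Check: V = 3.46 m/s, Re = 1.97×10^6, f = 0.02052, h_f = 112 m ≈ 112 m ✓

Q ≈ 0.210 m³/s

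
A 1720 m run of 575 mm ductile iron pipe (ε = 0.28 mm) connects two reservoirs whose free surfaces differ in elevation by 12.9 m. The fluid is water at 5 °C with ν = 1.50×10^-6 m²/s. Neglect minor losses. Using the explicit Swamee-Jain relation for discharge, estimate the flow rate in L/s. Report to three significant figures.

Swamee-Jain (Type II): Q = -0.965·√(gD⁵h_f/L)·ln[ε/(3.7D) + √(3.17ν²L/(gD³h_f))]
√(gD⁵h_f/L) = √(9.81·0.575⁵·12.9/1720) = 0.06800
ε/(3.7D) = 1.32×10^-4; √(3.17ν²L/(gD³h_f)) = 2.26×10^-5
Q = -0.965·0.06800·ln(1.542×10^-4) = 0.5760 m³/s
Check: V = 2.22 m/s, Re = 8.50×10^5, f = 0.01730, h_f = 13.0 m ≈ 12.9 m ✓

Q ≈ 576 L/s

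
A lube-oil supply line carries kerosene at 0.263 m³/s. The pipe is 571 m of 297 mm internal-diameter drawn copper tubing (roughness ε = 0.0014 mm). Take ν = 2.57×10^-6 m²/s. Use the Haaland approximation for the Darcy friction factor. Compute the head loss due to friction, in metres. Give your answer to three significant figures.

V = 4Q/(πD²) = 4·0.263/(π·0.297²) = 3.796 m/s
Re = VD/ν = 3.796·0.297/2.57×10^-6 = 4.39×10^5 → turbulent
ε/D = 0.0014/297 = 4.71×10^-6
Haaland: f = 0.01342
h_f = f(L/D)V²/(2g) = 0.01342·(571/0.297)·3.796²/(2·9.81) = 18.95 m

h_f ≈ 19.0 m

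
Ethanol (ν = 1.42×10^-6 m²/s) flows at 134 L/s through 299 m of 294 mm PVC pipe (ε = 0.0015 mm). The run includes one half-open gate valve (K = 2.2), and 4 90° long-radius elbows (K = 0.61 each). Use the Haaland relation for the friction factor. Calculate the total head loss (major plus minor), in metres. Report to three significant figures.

V = 4Q/(πD²) = 1.974 m/s; V²/2g = 0.1986 m
Re = 4.09×10^5, ε/D = 5.10×10^-6 → f = 0.01360 (Haaland)
Major: h_f = f(L/D)·V²/2g = 0.01360·1017·0.1986 = 2.746 m
Minor: ΣK = 4.64; h_m = ΣK·V²/2g = 0.9214 m
Total H_L = 2.746 + 0.9214 = 3.667 m

H_L ≈ 3.67 m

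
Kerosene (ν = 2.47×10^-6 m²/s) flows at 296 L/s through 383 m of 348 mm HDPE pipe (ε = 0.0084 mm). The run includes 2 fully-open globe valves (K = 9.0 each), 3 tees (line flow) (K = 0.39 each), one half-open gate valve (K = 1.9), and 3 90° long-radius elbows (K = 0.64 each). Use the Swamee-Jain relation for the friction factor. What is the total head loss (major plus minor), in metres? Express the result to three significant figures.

H_L ≈ 18.8 m

V = 4Q/(πD²) = 3.112 m/s; V²/2g = 0.4936 m
Re = 4.38×10^5, ε/D = 2.41×10^-5 → f = 0.01375 (Swamee-Jain)
Major: h_f = f(L/D)·V²/2g = 0.01375·1101·0.4936 = 7.472 m
Minor: ΣK = 23.0; h_m = ΣK·V²/2g = 11.35 m
Total H_L = 7.472 + 11.35 = 18.82 m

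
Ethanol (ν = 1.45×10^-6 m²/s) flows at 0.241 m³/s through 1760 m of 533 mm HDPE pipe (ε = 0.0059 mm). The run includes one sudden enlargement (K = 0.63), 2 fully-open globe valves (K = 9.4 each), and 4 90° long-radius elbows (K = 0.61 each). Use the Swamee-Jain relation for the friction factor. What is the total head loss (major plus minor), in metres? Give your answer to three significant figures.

V = 4Q/(πD²) = 1.080 m/s; V²/2g = 0.05946 m
Re = 3.97×10^5, ε/D = 1.11×10^-5 → f = 0.01380 (Swamee-Jain)
Major: h_f = f(L/D)·V²/2g = 0.01380·3302·0.05946 = 2.710 m
Minor: ΣK = 21.9; h_m = ΣK·V²/2g = 1.300 m
Total H_L = 2.710 + 1.300 = 4.011 m

H_L ≈ 4.01 m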